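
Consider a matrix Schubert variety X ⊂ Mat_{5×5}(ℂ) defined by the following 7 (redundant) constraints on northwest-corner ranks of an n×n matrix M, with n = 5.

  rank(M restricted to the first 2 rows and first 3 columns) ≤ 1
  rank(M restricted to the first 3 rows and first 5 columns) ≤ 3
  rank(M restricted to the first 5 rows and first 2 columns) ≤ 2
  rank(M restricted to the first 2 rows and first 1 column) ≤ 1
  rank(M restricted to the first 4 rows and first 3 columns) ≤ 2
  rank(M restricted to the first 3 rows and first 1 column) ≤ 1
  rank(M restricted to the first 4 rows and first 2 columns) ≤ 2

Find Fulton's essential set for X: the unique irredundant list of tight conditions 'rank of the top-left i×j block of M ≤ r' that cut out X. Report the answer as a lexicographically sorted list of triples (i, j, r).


Rank table r_w(5×5) implied by the 7 constraints:

  R[1]: 1 | 1 | 1 | 1 | 1
  R[2]: 1 | 1 | 1 | 2 | 2
  R[3]: 1 | 2 | 2 | 3 | 3
  R[4]: 1 | 2 | 2 | 3 | 4
  R[5]: 1 | 2 | 3 | 4 | 5

hence w(1..5) = (1, 4, 2, 5, 3).

Rothe diagram D(w) (3 cells), 2 SE-corners (essential conditions):

[(2, 3, 1), (4, 3, 2)]


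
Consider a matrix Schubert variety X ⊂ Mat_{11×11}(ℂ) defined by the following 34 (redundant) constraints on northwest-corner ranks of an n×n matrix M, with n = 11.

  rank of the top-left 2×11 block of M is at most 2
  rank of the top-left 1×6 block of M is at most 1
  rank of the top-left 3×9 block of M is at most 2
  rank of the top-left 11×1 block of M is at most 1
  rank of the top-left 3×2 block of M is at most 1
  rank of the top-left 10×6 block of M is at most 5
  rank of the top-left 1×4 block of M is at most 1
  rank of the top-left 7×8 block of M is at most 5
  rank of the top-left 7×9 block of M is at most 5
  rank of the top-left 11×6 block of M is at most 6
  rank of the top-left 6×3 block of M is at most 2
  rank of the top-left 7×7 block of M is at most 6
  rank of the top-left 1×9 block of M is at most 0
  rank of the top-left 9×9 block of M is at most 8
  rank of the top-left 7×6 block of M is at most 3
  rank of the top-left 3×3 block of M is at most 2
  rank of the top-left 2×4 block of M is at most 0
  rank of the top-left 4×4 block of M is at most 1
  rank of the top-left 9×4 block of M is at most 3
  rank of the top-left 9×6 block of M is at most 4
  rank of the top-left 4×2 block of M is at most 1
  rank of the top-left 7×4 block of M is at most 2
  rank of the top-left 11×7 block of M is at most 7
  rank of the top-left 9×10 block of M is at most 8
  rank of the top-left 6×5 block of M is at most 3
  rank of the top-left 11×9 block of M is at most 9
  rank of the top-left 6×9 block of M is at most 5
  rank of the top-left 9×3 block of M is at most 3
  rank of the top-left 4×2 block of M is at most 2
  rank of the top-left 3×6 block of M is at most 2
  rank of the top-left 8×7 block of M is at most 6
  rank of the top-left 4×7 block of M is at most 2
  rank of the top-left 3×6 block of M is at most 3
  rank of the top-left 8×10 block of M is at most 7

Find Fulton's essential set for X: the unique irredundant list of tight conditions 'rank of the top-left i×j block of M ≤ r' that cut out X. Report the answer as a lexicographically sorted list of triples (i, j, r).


Computing R[i][j] = min implied NW-rank bound (n=11, 34 conditions):

  i=1: 0 | 0 | 0 | 0 | 0 | 0 | 0 | 0 | 0 | 1 | 1
  i=2: 0 | 0 | 0 | 0 | 1 | 1 | 1 | 1 | 1 | 2 | 2
  i=3: 1 | 1 | 1 | 1 | 2 | 2 | 2 | 2 | 2 | 3 | 3
  i=4: 1 | 1 | 1 | 1 | 2 | 2 | 2 | 3 | 3 | 4 | 4
  i=5: 1 | 2 | 2 | 2 | 3 | 3 | 3 | 4 | 4 | 5 | 5
  i=6: 1 | 2 | 2 | 2 | 3 | 3 | 4 | 5 | 5 | 6 | 6
  i=7: 1 | 2 | 2 | 2 | 3 | 3 | 4 | 5 | 5 | 6 | 7
  i=8: 1 | 2 | 3 | 3 | 4 | 4 | 5 | 6 | 6 | 7 | 8
  i=9: 1 | 2 | 3 | 3 | 4 | 4 | 5 | 6 | 7 | 8 | 9
  i=10: 1 | 2 | 3 | 4 | 5 | 5 | 6 | 7 | 8 | 9 | 10
  i=11: 1 | 2 | 3 | 4 | 5 | 6 | 7 | 8 | 9 | 10 | 11

giving w = (10, 5, 1, 8, 2, 7, 11, 3, 9, 4, 6) via Δ²R.

Fulton essential set (9 of the 27 Rothe cells):

[(1, 9, 0), (2, 4, 0), (4, 4, 1), (4, 7, 2), (7, 4, 2), (7, 6, 3), (7, 9, 5), (9, 4, 3), (9, 6, 4)]


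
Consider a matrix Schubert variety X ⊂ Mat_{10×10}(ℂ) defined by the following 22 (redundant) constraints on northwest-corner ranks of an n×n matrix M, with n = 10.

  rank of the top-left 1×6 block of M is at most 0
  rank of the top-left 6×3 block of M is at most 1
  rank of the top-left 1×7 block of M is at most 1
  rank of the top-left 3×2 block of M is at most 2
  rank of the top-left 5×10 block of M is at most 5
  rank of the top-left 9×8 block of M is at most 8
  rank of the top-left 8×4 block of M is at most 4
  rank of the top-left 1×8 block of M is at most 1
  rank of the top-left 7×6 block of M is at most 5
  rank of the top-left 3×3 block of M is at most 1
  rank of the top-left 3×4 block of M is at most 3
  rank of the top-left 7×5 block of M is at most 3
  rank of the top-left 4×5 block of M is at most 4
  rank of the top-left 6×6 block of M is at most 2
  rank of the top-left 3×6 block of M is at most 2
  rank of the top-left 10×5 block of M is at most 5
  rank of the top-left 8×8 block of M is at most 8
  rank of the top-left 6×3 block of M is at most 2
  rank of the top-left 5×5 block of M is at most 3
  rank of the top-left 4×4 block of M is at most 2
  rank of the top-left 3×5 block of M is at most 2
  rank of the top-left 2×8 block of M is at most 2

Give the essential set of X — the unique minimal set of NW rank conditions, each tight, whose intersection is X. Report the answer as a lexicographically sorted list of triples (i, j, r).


Computing R[i][j] = min implied NW-rank bound (n=10, 22 conditions):

  i=1: 0 0 0 0 0 0 1 1 1 1
  i=2: 1 1 1 1 1 1 2 2 2 2
  i=3: 1 1 1 2 2 2 3 3 3 3
  i=4: 1 1 1 2 2 2 3 4 4 4
  i=5: 1 1 1 2 2 2 3 4 5 5
  i=6: 1 1 1 2 2 2 3 4 5 6
  i=7: 1 2 2 3 3 3 4 5 6 7
  i=8: 1 2 3 4 4 4 5 6 7 8
  i=9: 1 2 3 4 5 5 6 7 8 9
  i=10: 1 2 3 4 5 6 7 8 9 10

so w = (7, 1, 4, 8, 9, 10, 2, 3, 5, 6).

Rothe diagram D(w) (20 cells), 3 SE-corners (essential conditions):

[(1, 6, 0), (6, 3, 1), (6, 6, 2)]


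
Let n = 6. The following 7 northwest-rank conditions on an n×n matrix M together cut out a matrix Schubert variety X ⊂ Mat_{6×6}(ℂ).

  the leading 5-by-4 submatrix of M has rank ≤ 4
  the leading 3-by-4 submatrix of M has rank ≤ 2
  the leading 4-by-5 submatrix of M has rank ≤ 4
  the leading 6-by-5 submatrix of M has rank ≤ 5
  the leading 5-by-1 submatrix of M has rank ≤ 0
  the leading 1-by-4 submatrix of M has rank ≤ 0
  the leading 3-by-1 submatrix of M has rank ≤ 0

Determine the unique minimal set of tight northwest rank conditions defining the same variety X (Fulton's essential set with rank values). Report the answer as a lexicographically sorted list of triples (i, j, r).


Reconstructing r_w from the 7 given conditions:

  R[1]: 0, 0, 0, 0, 1, 1
  R[2]: 0, 1, 1, 1, 2, 2
  R[3]: 0, 1, 2, 2, 3, 3
  R[4]: 0, 1, 2, 3, 4, 4
  R[5]: 0, 1, 2, 3, 4, 5
  R[6]: 1, 2, 3, 4, 5, 6

giving w = (5, 2, 3, 4, 6, 1) via Δ²R.

Fulton essential set (2 of the 8 Rothe cells):

[(1, 4, 0), (5, 1, 0)]


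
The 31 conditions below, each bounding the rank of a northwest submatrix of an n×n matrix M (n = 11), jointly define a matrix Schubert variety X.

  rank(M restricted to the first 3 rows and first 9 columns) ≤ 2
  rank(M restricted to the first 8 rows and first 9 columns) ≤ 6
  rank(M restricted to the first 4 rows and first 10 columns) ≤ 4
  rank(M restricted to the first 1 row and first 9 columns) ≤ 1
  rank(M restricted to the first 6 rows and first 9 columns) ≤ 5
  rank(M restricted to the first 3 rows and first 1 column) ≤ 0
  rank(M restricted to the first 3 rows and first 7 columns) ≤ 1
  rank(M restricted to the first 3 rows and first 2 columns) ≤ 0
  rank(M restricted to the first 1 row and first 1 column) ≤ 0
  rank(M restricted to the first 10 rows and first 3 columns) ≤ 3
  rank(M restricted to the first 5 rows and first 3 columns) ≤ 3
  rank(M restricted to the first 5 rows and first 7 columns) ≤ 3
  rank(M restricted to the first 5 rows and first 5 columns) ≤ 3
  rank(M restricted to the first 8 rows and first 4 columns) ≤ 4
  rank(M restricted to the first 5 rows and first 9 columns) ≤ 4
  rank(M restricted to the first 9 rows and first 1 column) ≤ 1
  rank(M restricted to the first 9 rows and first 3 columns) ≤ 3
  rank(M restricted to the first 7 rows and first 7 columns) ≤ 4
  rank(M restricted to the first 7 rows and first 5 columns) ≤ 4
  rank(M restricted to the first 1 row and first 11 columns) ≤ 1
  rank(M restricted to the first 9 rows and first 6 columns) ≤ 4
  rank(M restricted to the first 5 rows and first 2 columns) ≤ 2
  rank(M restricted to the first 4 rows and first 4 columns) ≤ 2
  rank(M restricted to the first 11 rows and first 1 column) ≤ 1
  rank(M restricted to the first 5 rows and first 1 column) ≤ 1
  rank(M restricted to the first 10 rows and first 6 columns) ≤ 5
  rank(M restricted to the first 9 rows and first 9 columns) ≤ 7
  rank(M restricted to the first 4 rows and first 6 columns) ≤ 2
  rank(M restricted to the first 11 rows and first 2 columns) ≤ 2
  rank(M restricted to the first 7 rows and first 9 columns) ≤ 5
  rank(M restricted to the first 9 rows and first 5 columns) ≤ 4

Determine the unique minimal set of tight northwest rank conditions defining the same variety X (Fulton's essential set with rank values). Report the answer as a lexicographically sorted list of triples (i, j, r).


Recovering R(i,j) via the rank-extension bound from the 31 conditions:

  0  0  1  1  1  1  1  1  1  1  1
  0  0  1  1  1  1  1  2  2  2  2
  0  0  1  1  1  1  1  2  2  3  3
  1  1  2  2  2  2  2  3  3  4  4
  1  2  3  3  3  3  3  4  4  5  5
  1  2  3  4  4  4  4  5  5  6  6
  1  2  3  4  4  4  4  5  5  6  7
  1  2  3  4  4  4  5  6  6  7  8
  1  2  3  4  4  4  5  6  7  8  9
  1  2  3  4  5  5  6  7  8  9  10
  1  2  3  4  5  6  7  8  9  10  11

second differences of R give the permutation w = (3, 8, 10, 1, 2, 4, 11, 7, 9, 5, 6).

6 SE-corners of the 23-cell Rothe diagram give Ess(w):

[(3, 2, 0), (3, 7, 1), (3, 9, 2), (7, 7, 4), (7, 9, 5), (9, 6, 4)]


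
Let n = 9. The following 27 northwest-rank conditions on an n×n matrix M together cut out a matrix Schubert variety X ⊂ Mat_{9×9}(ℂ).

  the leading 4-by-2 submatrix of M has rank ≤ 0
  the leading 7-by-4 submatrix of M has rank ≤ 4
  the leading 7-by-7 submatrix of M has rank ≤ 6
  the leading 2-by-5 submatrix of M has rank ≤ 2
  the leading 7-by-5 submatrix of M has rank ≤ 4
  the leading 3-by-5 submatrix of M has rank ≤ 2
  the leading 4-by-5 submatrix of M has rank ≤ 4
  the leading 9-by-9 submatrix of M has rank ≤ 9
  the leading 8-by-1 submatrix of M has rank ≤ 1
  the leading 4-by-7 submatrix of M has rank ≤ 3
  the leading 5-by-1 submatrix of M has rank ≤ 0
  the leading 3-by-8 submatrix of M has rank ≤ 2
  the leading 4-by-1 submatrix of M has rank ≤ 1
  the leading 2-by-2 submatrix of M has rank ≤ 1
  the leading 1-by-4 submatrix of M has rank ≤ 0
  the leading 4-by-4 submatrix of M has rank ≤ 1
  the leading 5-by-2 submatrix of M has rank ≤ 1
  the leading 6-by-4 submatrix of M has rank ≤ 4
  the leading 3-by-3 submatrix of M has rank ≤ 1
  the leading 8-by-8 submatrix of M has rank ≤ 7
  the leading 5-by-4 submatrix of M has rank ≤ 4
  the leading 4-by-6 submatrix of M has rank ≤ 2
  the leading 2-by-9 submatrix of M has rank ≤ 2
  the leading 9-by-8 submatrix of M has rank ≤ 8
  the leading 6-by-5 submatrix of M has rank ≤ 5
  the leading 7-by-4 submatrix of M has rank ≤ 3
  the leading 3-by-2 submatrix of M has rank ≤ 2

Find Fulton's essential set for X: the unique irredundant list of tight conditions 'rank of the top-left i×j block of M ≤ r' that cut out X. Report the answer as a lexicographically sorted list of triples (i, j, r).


The tightest implied rank at each (i,j), from the 27 conditions:

  R[1]: 0 | 0 | 0 | 0 | 1 | 1 | 1 | 1 | 1
  R[2]: 0 | 0 | 1 | 1 | 2 | 2 | 2 | 2 | 2
  R[3]: 0 | 0 | 1 | 1 | 2 | 2 | 2 | 2 | 3
  R[4]: 0 | 0 | 1 | 1 | 2 | 2 | 3 | 3 | 4
  R[5]: 0 | 1 | 2 | 2 | 3 | 3 | 4 | 4 | 5
  R[6]: 1 | 2 | 3 | 3 | 4 | 4 | 5 | 5 | 6
  R[7]: 1 | 2 | 3 | 3 | 4 | 5 | 6 | 6 | 7
  R[8]: 1 | 2 | 3 | 4 | 5 | 6 | 7 | 7 | 8
  R[9]: 1 | 2 | 3 | 4 | 5 | 6 | 7 | 8 | 9

hence w(1..9) = (5, 3, 9, 7, 2, 1, 6, 4, 8).

Fulton essential set (7 of the 18 Rothe cells):

[(1, 4, 0), (3, 8, 2), (4, 2, 0), (4, 4, 1), (4, 6, 2), (5, 1, 0), (7, 4, 3)]


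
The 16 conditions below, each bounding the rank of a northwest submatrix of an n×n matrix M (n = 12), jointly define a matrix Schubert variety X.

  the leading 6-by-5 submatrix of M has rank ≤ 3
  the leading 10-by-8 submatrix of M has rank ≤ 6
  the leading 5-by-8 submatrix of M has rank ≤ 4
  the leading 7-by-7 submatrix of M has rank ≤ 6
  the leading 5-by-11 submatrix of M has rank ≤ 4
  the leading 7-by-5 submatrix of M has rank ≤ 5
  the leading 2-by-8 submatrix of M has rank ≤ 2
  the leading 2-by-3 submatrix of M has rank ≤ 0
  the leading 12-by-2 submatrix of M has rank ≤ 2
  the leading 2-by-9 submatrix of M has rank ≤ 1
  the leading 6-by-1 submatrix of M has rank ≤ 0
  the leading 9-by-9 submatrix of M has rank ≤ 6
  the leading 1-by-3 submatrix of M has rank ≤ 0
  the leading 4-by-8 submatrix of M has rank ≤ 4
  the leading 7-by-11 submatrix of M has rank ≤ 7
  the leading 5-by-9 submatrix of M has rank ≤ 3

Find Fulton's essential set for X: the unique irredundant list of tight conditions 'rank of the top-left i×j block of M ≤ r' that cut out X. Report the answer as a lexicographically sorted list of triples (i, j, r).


Computing R[i][j] = min implied NW-rank bound (n=12, 16 conditions):

  0 | 0 | 0 | 1 | 1 | 1 | 1 | 1 | 1 | 1 | 1 | 1
  0 | 0 | 0 | 1 | 1 | 1 | 1 | 1 | 1 | 2 | 2 | 2
  0 | 1 | 1 | 2 | 2 | 2 | 2 | 2 | 2 | 3 | 3 | 3
  0 | 1 | 2 | 3 | 3 | 3 | 3 | 3 | 3 | 4 | 4 | 4
  0 | 1 | 2 | 3 | 3 | 3 | 3 | 3 | 3 | 4 | 4 | 5
  0 | 1 | 2 | 3 | 3 | 4 | 4 | 4 | 4 | 5 | 5 | 6
  1 | 2 | 3 | 4 | 4 | 5 | 5 | 5 | 5 | 6 | 6 | 7
  1 | 2 | 3 | 4 | 5 | 6 | 6 | 6 | 6 | 7 | 7 | 8
  1 | 2 | 3 | 4 | 5 | 6 | 6 | 6 | 6 | 7 | 8 | 9
  1 | 2 | 3 | 4 | 5 | 6 | 6 | 6 | 7 | 8 | 9 | 10
  1 | 2 | 3 | 4 | 5 | 6 | 7 | 7 | 8 | 9 | 10 | 11
  1 | 2 | 3 | 4 | 5 | 6 | 7 | 8 | 9 | 10 | 11 | 12

hence w(1..12) = (4, 10, 2, 3, 12, 6, 1, 5, 11, 9, 7, 8).

|D(w)|=27, |Ess(w)|=8:

[(2, 3, 0), (2, 9, 1), (5, 9, 3), (5, 11, 4), (6, 1, 0), (6, 5, 3), (9, 9, 6), (10, 8, 6)]


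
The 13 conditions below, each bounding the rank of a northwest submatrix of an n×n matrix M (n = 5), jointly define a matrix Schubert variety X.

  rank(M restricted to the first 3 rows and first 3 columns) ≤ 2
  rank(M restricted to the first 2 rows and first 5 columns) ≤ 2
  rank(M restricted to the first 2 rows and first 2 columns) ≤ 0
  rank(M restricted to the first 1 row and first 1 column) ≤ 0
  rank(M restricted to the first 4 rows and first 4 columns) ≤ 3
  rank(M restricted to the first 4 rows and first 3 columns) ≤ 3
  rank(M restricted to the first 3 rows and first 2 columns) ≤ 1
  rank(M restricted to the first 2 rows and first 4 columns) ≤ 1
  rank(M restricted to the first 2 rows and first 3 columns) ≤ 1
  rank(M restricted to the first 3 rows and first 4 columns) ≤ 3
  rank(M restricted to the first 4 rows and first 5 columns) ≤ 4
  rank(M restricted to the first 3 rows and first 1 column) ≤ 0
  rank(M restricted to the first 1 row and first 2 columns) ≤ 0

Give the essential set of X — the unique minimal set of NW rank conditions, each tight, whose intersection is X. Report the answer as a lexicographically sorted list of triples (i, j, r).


Propagating the 13 rank bounds to every northwest block:

  row 1: 0 0 1 1 1
  row 2: 0 0 1 1 2
  row 3: 0 1 2 2 3
  row 4: 1 2 3 3 4
  row 5: 1 2 3 4 5

hence w(1..5) = (3, 5, 2, 1, 4).

Fulton essential set (3 of the 6 Rothe cells):

[(2, 2, 0), (2, 4, 1), (3, 1, 0)]


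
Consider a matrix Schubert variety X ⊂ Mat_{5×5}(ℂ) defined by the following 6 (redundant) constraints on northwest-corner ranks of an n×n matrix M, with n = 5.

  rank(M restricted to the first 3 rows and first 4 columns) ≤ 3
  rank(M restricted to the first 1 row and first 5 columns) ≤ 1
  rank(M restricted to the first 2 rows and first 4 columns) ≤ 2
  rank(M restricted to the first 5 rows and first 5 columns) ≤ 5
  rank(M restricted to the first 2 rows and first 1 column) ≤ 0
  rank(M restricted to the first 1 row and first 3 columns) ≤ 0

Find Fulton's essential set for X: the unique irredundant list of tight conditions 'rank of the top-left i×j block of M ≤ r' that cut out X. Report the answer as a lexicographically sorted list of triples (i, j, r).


Reconstructing r_w from the 6 given conditions:

  R[1]: 0 | 0 | 0 | 1 | 1
  R[2]: 0 | 1 | 1 | 2 | 2
  R[3]: 1 | 2 | 2 | 3 | 3
  R[4]: 1 | 2 | 3 | 4 | 4
  R[5]: 1 | 2 | 3 | 4 | 5

so w = (4, 2, 1, 3, 5).

Fulton essential set (2 of the 4 Rothe cells):

[(1, 3, 0), (2, 1, 0)]


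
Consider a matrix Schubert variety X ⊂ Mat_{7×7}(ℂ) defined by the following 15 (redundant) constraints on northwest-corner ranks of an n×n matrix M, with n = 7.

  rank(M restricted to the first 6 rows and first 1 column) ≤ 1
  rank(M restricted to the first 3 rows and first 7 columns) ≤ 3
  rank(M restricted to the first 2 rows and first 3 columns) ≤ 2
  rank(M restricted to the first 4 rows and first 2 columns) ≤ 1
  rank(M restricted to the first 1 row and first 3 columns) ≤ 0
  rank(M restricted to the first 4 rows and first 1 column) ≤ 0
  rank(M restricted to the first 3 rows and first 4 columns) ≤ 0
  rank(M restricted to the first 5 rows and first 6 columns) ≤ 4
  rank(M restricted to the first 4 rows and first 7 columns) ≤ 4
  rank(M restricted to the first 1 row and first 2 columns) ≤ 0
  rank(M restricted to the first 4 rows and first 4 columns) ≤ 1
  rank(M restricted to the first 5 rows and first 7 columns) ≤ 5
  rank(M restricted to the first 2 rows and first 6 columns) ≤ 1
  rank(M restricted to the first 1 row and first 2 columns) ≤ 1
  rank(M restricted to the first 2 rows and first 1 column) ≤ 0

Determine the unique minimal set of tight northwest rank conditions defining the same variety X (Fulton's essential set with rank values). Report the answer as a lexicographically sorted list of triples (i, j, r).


Propagating the 15 rank bounds to every northwest block:

  i=1: 0 | 0 | 0 | 0 | 1 | 1 | 1
  i=2: 0 | 0 | 0 | 0 | 1 | 1 | 2
  i=3: 0 | 0 | 0 | 0 | 1 | 2 | 3
  i=4: 0 | 1 | 1 | 1 | 2 | 3 | 4
  i=5: 1 | 2 | 2 | 2 | 3 | 4 | 5
  i=6: 1 | 2 | 3 | 3 | 4 | 5 | 6
  i=7: 1 | 2 | 3 | 4 | 5 | 6 | 7

reading off 1-entries of Δ²R: w = (5, 7, 6, 2, 1, 3, 4).

3 SE-corners of the 14-cell Rothe diagram give Ess(w):

[(2, 6, 1), (3, 4, 0), (4, 1, 0)]


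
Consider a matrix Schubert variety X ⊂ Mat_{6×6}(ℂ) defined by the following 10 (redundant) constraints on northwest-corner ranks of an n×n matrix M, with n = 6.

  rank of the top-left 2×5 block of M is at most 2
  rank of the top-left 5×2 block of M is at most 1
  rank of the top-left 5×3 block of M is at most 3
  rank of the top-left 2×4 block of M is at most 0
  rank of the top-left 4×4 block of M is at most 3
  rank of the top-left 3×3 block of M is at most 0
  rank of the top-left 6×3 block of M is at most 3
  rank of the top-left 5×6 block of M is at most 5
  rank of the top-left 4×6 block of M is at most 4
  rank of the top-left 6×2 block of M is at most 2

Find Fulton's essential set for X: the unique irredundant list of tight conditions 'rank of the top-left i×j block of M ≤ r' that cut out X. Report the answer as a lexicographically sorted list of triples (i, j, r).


Computing R[i][j] = min implied NW-rank bound (n=6, 10 conditions):

  row 1: 0 0 0 0 1 1
  row 2: 0 0 0 0 1 2
  row 3: 0 0 0 1 2 3
  row 4: 1 1 1 2 3 4
  row 5: 1 1 2 3 4 5
  row 6: 1 2 3 4 5 6

reading off 1-entries of Δ²R: w = (5, 6, 4, 1, 3, 2).

Rothe diagram D(w) (12 cells), 3 SE-corners (essential conditions):

[(2, 4, 0), (3, 3, 0), (5, 2, 1)]


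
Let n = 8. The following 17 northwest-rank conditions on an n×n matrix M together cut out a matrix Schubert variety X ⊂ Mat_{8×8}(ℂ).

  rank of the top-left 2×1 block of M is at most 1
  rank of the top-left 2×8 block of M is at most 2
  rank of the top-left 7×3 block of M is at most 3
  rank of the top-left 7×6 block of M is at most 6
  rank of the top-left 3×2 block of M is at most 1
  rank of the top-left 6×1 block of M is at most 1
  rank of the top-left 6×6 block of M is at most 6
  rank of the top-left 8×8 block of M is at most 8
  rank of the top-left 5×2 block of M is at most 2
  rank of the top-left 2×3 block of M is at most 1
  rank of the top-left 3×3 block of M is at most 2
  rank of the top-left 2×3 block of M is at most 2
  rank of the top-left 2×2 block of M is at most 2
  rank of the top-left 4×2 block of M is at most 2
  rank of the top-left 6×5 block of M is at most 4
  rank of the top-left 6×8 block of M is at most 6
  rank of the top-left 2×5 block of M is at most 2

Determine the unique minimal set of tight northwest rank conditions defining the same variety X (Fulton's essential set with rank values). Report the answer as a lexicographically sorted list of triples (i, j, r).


The tightest implied rank at each (i,j), from the 17 conditions:

  R[1]: 1, 1, 1, 1, 1, 1, 1, 1
  R[2]: 1, 1, 1, 2, 2, 2, 2, 2
  R[3]: 1, 1, 2, 3, 3, 3, 3, 3
  R[4]: 1, 2, 3, 4, 4, 4, 4, 4
  R[5]: 1, 2, 3, 4, 4, 5, 5, 5
  R[6]: 1, 2, 3, 4, 4, 5, 6, 6
  R[7]: 1, 2, 3, 4, 5, 6, 7, 7
  R[8]: 1, 2, 3, 4, 5, 6, 7, 8

giving w = (1, 4, 3, 2, 6, 7, 5, 8) via Δ²R.

Rothe diagram D(w) (5 cells), 3 SE-corners (essential conditions):

[(2, 3, 1), (3, 2, 1), (6, 5, 4)]


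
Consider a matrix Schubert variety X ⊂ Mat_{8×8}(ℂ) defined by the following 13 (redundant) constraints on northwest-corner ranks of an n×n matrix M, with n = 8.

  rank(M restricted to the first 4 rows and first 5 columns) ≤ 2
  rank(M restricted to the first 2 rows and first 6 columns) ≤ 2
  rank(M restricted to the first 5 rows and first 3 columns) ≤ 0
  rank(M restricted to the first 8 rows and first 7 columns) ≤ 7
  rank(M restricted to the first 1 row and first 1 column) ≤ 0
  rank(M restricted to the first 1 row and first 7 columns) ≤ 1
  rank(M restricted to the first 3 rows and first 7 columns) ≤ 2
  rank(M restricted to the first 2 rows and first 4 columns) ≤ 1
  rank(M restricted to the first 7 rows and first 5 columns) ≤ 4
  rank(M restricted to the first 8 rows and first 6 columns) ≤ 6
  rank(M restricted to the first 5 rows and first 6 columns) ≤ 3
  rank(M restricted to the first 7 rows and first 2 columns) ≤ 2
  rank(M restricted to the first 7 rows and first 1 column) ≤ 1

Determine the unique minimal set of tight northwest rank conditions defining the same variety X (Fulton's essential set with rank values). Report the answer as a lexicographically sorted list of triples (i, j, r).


Rank table r_w(8×8) implied by the 13 constraints:

  R[1]: 0, 0, 0, 1, 1, 1, 1, 1
  R[2]: 0, 0, 0, 1, 2, 2, 2, 2
  R[3]: 0, 0, 0, 1, 2, 2, 2, 3
  R[4]: 0, 0, 0, 1, 2, 3, 3, 4
  R[5]: 0, 0, 0, 1, 2, 3, 4, 5
  R[6]: 1, 1, 1, 2, 3, 4, 5, 6
  R[7]: 1, 2, 2, 3, 4, 5, 6, 7
  R[8]: 1, 2, 3, 4, 5, 6, 7, 8

second differences of R give the permutation w = (4, 5, 8, 6, 7, 1, 2, 3).

Rothe diagram D(w) (17 cells), 2 SE-corners (essential conditions):

[(3, 7, 2), (5, 3, 0)]


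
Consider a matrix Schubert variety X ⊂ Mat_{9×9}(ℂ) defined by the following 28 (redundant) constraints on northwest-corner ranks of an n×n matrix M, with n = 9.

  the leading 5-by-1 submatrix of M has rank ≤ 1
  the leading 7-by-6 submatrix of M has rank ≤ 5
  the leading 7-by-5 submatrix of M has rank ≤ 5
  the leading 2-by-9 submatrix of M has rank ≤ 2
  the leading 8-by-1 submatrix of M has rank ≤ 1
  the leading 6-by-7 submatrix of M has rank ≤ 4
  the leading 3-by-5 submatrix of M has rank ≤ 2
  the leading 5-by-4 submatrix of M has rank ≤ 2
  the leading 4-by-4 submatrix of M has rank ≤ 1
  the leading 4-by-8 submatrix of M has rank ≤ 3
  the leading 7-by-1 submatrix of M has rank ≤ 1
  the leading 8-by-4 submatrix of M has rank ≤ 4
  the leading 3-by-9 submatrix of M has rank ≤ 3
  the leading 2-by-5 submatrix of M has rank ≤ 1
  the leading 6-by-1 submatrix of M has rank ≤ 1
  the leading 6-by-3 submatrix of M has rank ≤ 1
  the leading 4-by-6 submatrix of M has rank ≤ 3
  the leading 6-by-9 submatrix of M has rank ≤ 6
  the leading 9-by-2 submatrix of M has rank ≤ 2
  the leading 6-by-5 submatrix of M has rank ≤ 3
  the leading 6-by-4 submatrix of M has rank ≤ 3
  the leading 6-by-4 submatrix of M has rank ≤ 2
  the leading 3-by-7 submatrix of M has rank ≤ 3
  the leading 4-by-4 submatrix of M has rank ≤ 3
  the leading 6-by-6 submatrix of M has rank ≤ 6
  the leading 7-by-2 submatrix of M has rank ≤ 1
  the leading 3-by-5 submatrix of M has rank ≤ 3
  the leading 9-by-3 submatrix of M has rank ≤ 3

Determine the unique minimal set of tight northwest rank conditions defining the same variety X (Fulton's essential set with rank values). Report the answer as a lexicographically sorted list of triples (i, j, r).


Rank table r_w(9×9) implied by the 28 constraints:

  1 | 1 | 1 | 1 | 1 | 1 | 1 | 1 | 1
  1 | 1 | 1 | 1 | 1 | 2 | 2 | 2 | 2
  1 | 1 | 1 | 1 | 2 | 3 | 3 | 3 | 3
  1 | 1 | 1 | 1 | 2 | 3 | 3 | 3 | 4
  1 | 1 | 1 | 2 | 3 | 4 | 4 | 4 | 5
  1 | 1 | 1 | 2 | 3 | 4 | 4 | 5 | 6
  1 | 1 | 2 | 3 | 4 | 5 | 5 | 6 | 7
  1 | 2 | 3 | 4 | 5 | 6 | 6 | 7 | 8
  1 | 2 | 3 | 4 | 5 | 6 | 7 | 8 | 9

second differences of R give the permutation w = (1, 6, 5, 9, 4, 8, 3, 2, 7).

6 SE-corners of the 18-cell Rothe diagram give Ess(w):

[(2, 5, 1), (4, 4, 1), (4, 8, 3), (6, 3, 1), (6, 7, 4), (7, 2, 1)]


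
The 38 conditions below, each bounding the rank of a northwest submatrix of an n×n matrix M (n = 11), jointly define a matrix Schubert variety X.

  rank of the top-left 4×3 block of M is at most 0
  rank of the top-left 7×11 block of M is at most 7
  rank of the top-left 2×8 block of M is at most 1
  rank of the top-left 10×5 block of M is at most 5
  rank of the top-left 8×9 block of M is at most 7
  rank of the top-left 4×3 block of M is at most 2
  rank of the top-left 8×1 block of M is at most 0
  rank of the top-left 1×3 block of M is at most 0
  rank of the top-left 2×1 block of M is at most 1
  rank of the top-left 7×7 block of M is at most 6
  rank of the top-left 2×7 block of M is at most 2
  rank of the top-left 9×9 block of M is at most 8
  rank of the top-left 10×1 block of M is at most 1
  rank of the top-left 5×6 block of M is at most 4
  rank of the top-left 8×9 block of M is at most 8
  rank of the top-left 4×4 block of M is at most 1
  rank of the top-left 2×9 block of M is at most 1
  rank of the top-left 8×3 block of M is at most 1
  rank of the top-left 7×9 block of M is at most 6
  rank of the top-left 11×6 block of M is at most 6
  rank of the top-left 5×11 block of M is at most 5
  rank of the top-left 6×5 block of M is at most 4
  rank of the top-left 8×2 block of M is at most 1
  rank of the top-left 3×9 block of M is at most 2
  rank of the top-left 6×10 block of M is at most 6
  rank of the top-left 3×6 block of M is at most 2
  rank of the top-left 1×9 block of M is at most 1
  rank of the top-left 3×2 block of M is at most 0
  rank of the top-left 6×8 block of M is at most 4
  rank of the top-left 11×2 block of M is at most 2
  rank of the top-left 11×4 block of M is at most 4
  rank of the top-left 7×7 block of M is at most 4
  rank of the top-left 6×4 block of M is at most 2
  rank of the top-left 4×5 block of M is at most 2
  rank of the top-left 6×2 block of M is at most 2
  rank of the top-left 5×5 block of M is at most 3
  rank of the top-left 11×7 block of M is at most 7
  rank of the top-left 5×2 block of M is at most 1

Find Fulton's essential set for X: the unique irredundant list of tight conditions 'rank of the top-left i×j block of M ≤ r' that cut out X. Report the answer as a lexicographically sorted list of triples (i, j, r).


Recovering R(i,j) via the rank-extension bound from the 38 conditions:

  row 1: 0, 0, 0, 1, 1, 1, 1, 1, 1, 1, 1
  row 2: 0, 0, 0, 1, 1, 1, 1, 1, 1, 2, 2
  row 3: 0, 0, 0, 1, 2, 2, 2, 2, 2, 3, 3
  row 4: 0, 0, 0, 1, 2, 3, 3, 3, 3, 4, 4
  row 5: 0, 1, 1, 2, 3, 4, 4, 4, 4, 5, 5
  row 6: 0, 1, 1, 2, 3, 4, 4, 4, 5, 6, 6
  row 7: 0, 1, 1, 2, 3, 4, 4, 5, 6, 7, 7
  row 8: 0, 1, 1, 2, 3, 4, 5, 6, 7, 8, 8
  row 9: 1, 2, 2, 3, 4, 5, 6, 7, 8, 9, 9
  row 10: 1, 2, 3, 4, 5, 6, 7, 8, 9, 10, 10
  row 11: 1, 2, 3, 4, 5, 6, 7, 8, 9, 10, 11

reading off 1-entries of Δ²R: w = (4, 10, 5, 6, 2, 9, 8, 7, 1, 3, 11).

ℓ(w)=27; the 6 essential cells (i,j,r):

[(2, 9, 1), (4, 3, 0), (6, 8, 4), (7, 7, 4), (8, 1, 0), (8, 3, 1)]


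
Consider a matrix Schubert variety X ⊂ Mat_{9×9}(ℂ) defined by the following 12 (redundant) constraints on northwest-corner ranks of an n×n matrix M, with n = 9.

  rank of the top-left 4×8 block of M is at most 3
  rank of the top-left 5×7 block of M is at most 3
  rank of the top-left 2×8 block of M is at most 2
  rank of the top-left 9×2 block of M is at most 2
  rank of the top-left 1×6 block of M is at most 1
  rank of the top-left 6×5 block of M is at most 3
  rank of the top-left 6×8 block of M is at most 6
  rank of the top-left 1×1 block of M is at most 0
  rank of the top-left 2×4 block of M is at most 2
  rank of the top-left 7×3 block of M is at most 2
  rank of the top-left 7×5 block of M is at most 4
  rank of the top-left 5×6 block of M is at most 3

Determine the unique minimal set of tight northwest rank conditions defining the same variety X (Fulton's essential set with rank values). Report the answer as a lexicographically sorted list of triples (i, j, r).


Reconstructing r_w from the 12 given conditions:

  0 | 1 | 1 | 1 | 1 | 1 | 1 | 1 | 1
  1 | 2 | 2 | 2 | 2 | 2 | 2 | 2 | 2
  1 | 2 | 2 | 3 | 3 | 3 | 3 | 3 | 3
  1 | 2 | 2 | 3 | 3 | 3 | 3 | 3 | 4
  1 | 2 | 2 | 3 | 3 | 3 | 3 | 4 | 5
  1 | 2 | 2 | 3 | 3 | 4 | 4 | 5 | 6
  1 | 2 | 2 | 3 | 4 | 5 | 5 | 6 | 7
  1 | 2 | 3 | 4 | 5 | 6 | 6 | 7 | 8
  1 | 2 | 3 | 4 | 5 | 6 | 7 | 8 | 9

giving w = (2, 1, 4, 9, 8, 6, 5, 3, 7) via Δ²R.

D(w) has 14 cells with 5 SE-corners; essential set:

[(1, 1, 0), (4, 8, 3), (5, 7, 3), (6, 5, 3), (7, 3, 2)]


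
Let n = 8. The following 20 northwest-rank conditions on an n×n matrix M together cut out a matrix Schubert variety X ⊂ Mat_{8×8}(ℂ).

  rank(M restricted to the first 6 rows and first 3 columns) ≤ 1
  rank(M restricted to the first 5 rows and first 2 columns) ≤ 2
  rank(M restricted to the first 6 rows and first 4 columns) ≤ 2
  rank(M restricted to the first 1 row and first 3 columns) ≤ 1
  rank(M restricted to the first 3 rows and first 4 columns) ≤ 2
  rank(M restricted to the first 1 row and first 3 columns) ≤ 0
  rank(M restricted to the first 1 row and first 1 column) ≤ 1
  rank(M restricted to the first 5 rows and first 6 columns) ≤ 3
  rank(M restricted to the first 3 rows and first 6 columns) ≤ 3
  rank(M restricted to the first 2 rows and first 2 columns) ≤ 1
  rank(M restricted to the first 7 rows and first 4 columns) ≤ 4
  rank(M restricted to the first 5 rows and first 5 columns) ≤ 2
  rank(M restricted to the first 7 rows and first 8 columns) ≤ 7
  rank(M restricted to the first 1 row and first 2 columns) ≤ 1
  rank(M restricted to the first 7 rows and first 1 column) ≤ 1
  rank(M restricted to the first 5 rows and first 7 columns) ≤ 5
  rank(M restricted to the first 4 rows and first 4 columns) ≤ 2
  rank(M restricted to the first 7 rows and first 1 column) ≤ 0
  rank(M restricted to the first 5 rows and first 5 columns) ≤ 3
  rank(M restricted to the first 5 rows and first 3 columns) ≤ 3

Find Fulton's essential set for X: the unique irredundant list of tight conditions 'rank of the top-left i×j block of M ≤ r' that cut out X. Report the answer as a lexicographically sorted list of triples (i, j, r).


Propagating the 20 rank bounds to every northwest block:

  R[1]: 0 | 0 | 0 | 1 | 1 | 1 | 1 | 1
  R[2]: 0 | 1 | 1 | 2 | 2 | 2 | 2 | 2
  R[3]: 0 | 1 | 1 | 2 | 2 | 3 | 3 | 3
  R[4]: 0 | 1 | 1 | 2 | 2 | 3 | 4 | 4
  R[5]: 0 | 1 | 1 | 2 | 2 | 3 | 4 | 5
  R[6]: 0 | 1 | 1 | 2 | 3 | 4 | 5 | 6
  R[7]: 0 | 1 | 2 | 3 | 4 | 5 | 6 | 7
  R[8]: 1 | 2 | 3 | 4 | 5 | 6 | 7 | 8

hence w(1..8) = (4, 2, 6, 7, 8, 5, 3, 1).

4 SE-corners of the 16-cell Rothe diagram give Ess(w):

[(1, 3, 0), (5, 5, 2), (6, 3, 1), (7, 1, 0)]


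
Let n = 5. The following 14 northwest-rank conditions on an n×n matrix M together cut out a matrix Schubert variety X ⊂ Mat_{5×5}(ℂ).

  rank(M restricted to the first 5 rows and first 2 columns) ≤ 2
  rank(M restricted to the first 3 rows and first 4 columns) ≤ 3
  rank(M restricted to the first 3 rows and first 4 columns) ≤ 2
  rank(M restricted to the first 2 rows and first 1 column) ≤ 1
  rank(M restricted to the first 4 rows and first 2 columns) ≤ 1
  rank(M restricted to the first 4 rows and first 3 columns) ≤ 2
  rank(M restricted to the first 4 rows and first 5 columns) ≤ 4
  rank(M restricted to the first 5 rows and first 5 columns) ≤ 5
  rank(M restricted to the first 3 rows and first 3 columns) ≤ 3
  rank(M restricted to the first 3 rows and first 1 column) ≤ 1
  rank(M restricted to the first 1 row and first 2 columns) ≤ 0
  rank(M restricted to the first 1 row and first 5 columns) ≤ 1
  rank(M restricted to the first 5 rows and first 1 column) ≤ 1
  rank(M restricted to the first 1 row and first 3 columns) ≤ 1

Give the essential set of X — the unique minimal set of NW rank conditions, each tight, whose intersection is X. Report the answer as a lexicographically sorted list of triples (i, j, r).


The tightest implied rank at each (i,j), from the 14 conditions:

  row 1: 0 | 0 | 1 | 1 | 1
  row 2: 1 | 1 | 2 | 2 | 2
  row 3: 1 | 1 | 2 | 2 | 3
  row 4: 1 | 1 | 2 | 3 | 4
  row 5: 1 | 2 | 3 | 4 | 5

hence w(1..5) = (3, 1, 5, 4, 2).

D(w) has 5 cells with 3 SE-corners; essential set:

[(1, 2, 0), (3, 4, 2), (4, 2, 1)]


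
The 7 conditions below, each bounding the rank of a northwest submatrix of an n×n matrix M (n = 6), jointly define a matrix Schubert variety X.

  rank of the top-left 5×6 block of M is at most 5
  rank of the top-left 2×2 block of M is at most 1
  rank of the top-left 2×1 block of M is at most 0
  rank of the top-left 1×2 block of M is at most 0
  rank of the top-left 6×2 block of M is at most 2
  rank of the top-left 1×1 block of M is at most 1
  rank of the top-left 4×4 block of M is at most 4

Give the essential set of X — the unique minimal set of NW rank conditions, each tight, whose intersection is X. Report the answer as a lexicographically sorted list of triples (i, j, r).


Rank table r_w(6×6) implied by the 7 constraints:

  i=1: 0 0 1 1 1 1
  i=2: 0 1 2 2 2 2
  i=3: 1 2 3 3 3 3
  i=4: 1 2 3 4 4 4
  i=5: 1 2 3 4 5 5
  i=6: 1 2 3 4 5 6

so w = (3, 2, 1, 4, 5, 6).

2 SE-corners of the 3-cell Rothe diagram give Ess(w):

[(1, 2, 0), (2, 1, 0)]


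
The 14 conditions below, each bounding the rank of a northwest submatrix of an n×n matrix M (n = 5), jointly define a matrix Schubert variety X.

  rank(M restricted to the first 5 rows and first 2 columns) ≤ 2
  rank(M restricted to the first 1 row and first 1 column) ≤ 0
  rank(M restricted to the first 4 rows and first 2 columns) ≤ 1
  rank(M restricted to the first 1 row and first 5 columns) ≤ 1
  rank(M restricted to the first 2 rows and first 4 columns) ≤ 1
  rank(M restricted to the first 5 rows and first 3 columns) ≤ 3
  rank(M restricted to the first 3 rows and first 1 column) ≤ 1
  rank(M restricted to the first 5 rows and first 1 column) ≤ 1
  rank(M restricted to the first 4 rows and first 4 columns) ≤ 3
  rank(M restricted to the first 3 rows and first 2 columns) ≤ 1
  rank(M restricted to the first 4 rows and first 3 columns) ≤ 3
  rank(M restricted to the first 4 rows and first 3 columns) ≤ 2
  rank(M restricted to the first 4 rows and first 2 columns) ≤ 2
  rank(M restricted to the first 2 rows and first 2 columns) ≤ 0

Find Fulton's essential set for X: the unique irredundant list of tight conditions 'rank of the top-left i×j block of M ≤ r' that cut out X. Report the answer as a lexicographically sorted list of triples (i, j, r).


Rank table r_w(5×5) implied by the 14 constraints:

  R[1]: 0 | 0 | 1 | 1 | 1
  R[2]: 0 | 0 | 1 | 1 | 2
  R[3]: 1 | 1 | 2 | 2 | 3
  R[4]: 1 | 1 | 2 | 3 | 4
  R[5]: 1 | 2 | 3 | 4 | 5

giving w = (3, 5, 1, 4, 2) via Δ²R.

3 SE-corners of the 6-cell Rothe diagram give Ess(w):

[(2, 2, 0), (2, 4, 1), (4, 2, 1)]


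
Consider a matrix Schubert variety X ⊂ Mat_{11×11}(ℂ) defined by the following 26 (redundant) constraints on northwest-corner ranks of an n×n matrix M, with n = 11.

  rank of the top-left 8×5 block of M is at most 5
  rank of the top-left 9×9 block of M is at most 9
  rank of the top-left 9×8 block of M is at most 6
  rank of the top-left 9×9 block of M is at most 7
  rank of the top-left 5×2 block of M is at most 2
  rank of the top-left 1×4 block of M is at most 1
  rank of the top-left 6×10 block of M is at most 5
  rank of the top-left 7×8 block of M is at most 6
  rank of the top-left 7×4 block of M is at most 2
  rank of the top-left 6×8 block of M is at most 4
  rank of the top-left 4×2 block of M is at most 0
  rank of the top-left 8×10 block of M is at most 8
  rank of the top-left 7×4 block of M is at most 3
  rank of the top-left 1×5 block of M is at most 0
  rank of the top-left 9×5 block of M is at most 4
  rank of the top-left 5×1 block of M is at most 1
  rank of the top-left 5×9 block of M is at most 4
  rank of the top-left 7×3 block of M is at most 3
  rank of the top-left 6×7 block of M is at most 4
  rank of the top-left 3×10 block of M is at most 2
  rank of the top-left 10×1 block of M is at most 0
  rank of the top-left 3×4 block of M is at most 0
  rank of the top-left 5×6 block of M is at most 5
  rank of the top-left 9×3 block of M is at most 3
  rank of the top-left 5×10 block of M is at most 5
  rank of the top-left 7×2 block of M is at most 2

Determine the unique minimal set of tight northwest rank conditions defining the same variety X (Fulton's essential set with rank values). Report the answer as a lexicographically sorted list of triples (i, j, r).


Computing R[i][j] = min implied NW-rank bound (n=11, 26 conditions):

  i=1: 0 | 0 | 0 | 0 | 0 | 1 | 1 | 1 | 1 | 1 | 1
  i=2: 0 | 0 | 0 | 0 | 1 | 2 | 2 | 2 | 2 | 2 | 2
  i=3: 0 | 0 | 0 | 0 | 1 | 2 | 2 | 2 | 2 | 2 | 3
  i=4: 0 | 0 | 1 | 1 | 2 | 3 | 3 | 3 | 3 | 3 | 4
  i=5: 0 | 1 | 2 | 2 | 3 | 4 | 4 | 4 | 4 | 4 | 5
  i=6: 0 | 1 | 2 | 2 | 3 | 4 | 4 | 4 | 5 | 5 | 6
  i=7: 0 | 1 | 2 | 2 | 3 | 4 | 5 | 5 | 6 | 6 | 7
  i=8: 0 | 1 | 2 | 3 | 4 | 5 | 6 | 6 | 7 | 7 | 8
  i=9: 0 | 1 | 2 | 3 | 4 | 5 | 6 | 6 | 7 | 8 | 9
  i=10: 0 | 1 | 2 | 3 | 4 | 5 | 6 | 7 | 8 | 9 | 10
  i=11: 1 | 2 | 3 | 4 | 5 | 6 | 7 | 8 | 9 | 10 | 11

so w = (6, 5, 11, 3, 2, 9, 7, 4, 10, 8, 1).

ℓ(w)=30; the 8 essential cells (i,j,r):

[(1, 5, 0), (3, 4, 0), (3, 10, 2), (4, 2, 0), (6, 8, 4), (7, 4, 2), (9, 8, 6), (10, 1, 0)]


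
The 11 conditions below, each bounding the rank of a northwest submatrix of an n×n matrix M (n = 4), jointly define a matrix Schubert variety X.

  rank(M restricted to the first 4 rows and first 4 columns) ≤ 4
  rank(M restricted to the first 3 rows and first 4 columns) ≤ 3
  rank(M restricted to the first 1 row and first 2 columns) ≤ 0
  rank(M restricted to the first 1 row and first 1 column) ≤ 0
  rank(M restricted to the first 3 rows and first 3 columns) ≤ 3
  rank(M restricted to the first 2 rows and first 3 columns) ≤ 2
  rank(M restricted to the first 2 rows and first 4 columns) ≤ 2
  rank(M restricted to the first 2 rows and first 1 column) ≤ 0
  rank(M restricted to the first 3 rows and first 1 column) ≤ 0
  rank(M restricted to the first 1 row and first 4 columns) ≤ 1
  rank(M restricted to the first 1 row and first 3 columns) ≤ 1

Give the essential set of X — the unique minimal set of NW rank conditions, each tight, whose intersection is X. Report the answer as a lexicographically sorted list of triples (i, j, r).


Recovering R(i,j) via the rank-extension bound from the 11 conditions:

  0, 0, 1, 1
  0, 1, 2, 2
  0, 1, 2, 3
  1, 2, 3, 4

reading off 1-entries of Δ²R: w = (3, 2, 4, 1).

2 SE-corners of the 4-cell Rothe diagram give Ess(w):

[(1, 2, 0), (3, 1, 0)]
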